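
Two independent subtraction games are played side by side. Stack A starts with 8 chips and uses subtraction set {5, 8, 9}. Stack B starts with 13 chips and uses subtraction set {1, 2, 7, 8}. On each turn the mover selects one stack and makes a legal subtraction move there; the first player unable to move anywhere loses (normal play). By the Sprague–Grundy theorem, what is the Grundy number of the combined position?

0

Stack A, S = {5, 8, 9}:
G(0) = 0
G(1) = mex{} = 0
G(2) = mex{} = 0
G(3) = mex{} = 0
G(4) = mex{} = 0
G(5) = mex{0} = 1
G(6) = mex{0} = 1
G(7) = mex{0} = 1
G(8) = mex{0,0} = 1
G_A(8) = 1.
Stack B, S = {1, 2, 7, 8}:
n :  0  1  2  3  4  5  6  7  8  9 10 11 12 13
G :  0  1  2  0  1  2  0  1  2  0  1  2  0  1
G_B(13) = 1.
Combined Grundy value = 1 ⊕ 1 = 0.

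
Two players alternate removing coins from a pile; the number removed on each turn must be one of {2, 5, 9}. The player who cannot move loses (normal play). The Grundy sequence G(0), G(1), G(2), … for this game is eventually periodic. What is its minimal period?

7

n :  0  1  2  3  4  5  6  7  8  9 10 11 12 13 14 15 16 17
G :  0  0  1  1  0  2  1  0  0  1  1  0  2  1  0  0  1  1
G(n+7) = G(n) holds for n = 0,…,8 (a full window of length max(S) = 9), so the sequence is purely periodic with period 7.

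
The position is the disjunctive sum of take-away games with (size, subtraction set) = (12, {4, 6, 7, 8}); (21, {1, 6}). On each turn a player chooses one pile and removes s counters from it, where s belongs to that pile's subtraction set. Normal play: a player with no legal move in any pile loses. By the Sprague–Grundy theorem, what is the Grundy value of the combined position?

0

Pile A, S = {4, 6, 7, 8}:
n :  0  1  2  3  4  5  6  7  8  9 10 11 12
G :  0  0  0  0  1  1  1  1  2  2  2  2  0
G_A(12) = 0.
Pile B, S = {1, 6}:
n :  0  1  2  3  4  5  6  7  8  9 10 11 12 13 14 15 16 17 18 19 20 21
G :  0  1  0  1  0  1  2  0  1  0  1  0  1  2  0  1  0  1  0  1  2  0
G_B(21) = 0.
Combined Grundy value = 0 ⊕ 0 = 0.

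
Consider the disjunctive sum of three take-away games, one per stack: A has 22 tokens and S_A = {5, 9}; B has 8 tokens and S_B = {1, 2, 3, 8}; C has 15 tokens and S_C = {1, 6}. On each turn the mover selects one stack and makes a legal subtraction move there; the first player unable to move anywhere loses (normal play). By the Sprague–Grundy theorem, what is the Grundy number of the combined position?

Stack A, S = {5, 9}:
n :  0  1  2  3  4  5  6  7  8  9 10 11 12 13 14 15 16 17 18 19 20 21 22
G :  0  0  0  0  0  1  1  1  1  1  2  2  2  2  0  0  0  0  0  1  1  1  1
G_A(22) = 1.
Stack B, S = {1, 2, 3, 8}:
n : 0 1 2 3 4 5 6 7 8
G : 0 1 2 3 0 1 2 3 4
G_B(8) = 4.
Stack C, S = {1, 6}:
G(0) = 0
G(1) = mex{0} = 1
G(2) = mex{1} = 0
G(3) = mex{0} = 1
G(4) = mex{1} = 0
G(5) = mex{0} = 1
G(6) = mex{1,0} = 2
G(7) = mex{2,1} = 0
G(8) = mex{0,0} = 1
G(9) = mex{1,1} = 0
G(10) = mex{0,0} = 1
G(11) = mex{1,1} = 0
G(12) = mex{0,2} = 1
G(13) = mex{1,0} = 2
G(14) = mex{2,1} = 0
G(15) = mex{0,0} = 1
G_C(15) = 1.
Combined Grundy value = 1 ⊕ 4 ⊕ 1 = 4.

4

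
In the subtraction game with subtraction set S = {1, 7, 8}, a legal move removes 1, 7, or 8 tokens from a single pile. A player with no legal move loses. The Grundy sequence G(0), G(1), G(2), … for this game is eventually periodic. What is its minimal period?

15

n :  0  1  2  3  4  5  6  7  8  9 10 11 12 13 14 15 16 17 18 19 20 21 22 23 24 25 26 27 28 29 30 31
G :  0  1  0  1  0  1  0  1  2  3  2  3  2  3  2  0  1  0  1  0  1  0  1  2  3  2  3  2  3  2  0  1
G(n+15) = G(n) holds for n = 0,…,7 (a full window of length max(S) = 8), so the sequence is purely periodic with period 15.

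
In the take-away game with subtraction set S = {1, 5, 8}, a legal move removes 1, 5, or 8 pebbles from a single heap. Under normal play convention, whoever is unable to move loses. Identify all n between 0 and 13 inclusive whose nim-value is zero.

n :  0  1  2  3  4  5  6  7  8  9 10 11 12 13
G :  0  1  0  1  0  1  0  1  2  3  2  3  2  0
P-positions are exactly the n with G(n) = 0.

0, 2, 4, 6, 13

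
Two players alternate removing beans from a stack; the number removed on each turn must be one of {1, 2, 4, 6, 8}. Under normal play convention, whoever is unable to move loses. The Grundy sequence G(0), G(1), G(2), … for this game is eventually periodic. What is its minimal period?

10

G(0) = 0
G(1) = mex{0} = 1
G(2) = mex{1,0} = 2
G(3) = mex{2,1} = 0
G(4) = mex{0,2,0} = 1
G(5) = mex{1,0,1} = 2
G(6) = mex{2,1,2,0} = 3
G(7) = mex{3,2,0,1} = 4
G(8) = mex{4,3,1,2,0} = 5
G(9) = mex{5,4,2,0,1} = 3
G(10) = mex{3,5,3,1,2} = 0
G(11) = mex{0,3,4,2,0} = 1
G(12) = mex{1,0,5,3,1} = 2
G(13) = mex{2,1,3,4,2} = 0
G(14) = mex{0,2,0,5,3} = 1
G(15) = mex{1,0,1,3,4} = 2
G(16) = mex{2,1,2,0,5} = 3
G(17) = mex{3,2,0,1,3} = 4
G(18) = mex{4,3,1,2,0} = 5
G(19) = mex{5,4,2,0,1} = 3
G(20) = mex{3,5,3,1,2} = 0
G(21) = mex{0,3,4,2,0} = 1
G(n+10) = G(n) holds for n = 0,…,7 (a full window of length max(S) = 8), so the sequence is purely periodic with period 10.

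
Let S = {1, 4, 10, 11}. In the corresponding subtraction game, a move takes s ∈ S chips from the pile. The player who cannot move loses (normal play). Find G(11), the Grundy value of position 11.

n :  0  1  2  3  4  5  6  7  8  9 10 11
G :  0  1  0  1  2  0  1  0  1  2  3  2

2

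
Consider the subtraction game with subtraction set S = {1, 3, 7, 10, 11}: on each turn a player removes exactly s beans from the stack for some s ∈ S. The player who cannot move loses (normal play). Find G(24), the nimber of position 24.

G(0) = 0
G(1) = mex{0} = 1
G(2) = mex{1} = 0
G(3) = mex{0,0} = 1
G(4) = mex{1,1} = 0
G(5) = mex{0,0} = 1
G(6) = mex{1,1} = 0
G(7) = mex{0,0,0} = 1
G(8) = mex{1,1,1} = 0
G(9) = mex{0,0,0} = 1
G(10) = mex{1,1,1,0} = 2
G(11) = mex{2,0,0,1,0} = 3
G(12) = mex{3,1,1,0,1} = 2
G(13) = mex{2,2,0,1,0} = 3
G(14) = mex{3,3,1,0,1} = 2
G(15) = mex{2,2,0,1,0} = 3
G(16) = mex{3,3,1,0,1} = 2
G(17) = mex{2,2,2,1,0} = 3
G(18) = mex{3,3,3,0,1} = 2
G(19) = mex{2,2,2,1,0} = 3
G(20) = mex{3,3,3,2,1} = 0
G(21) = mex{0,2,2,3,2} = 1
G(22) = mex{1,3,3,2,3} = 0
G(23) = mex{0,0,2,3,2} = 1
G(24) = mex{1,1,3,2,3} = 0

0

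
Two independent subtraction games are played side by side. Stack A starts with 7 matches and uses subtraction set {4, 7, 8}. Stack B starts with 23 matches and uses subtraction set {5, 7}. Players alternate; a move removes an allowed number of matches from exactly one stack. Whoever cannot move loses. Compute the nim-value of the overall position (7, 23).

3

Stack A, S = {4, 7, 8}:
n : 0 1 2 3 4 5 6 7
G : 0 0 0 0 1 1 1 1
G_A(7) = 1.
Stack B, S = {5, 7}:
G(0) = 0
G(1) = mex{} = 0
G(2) = mex{} = 0
G(3) = mex{} = 0
G(4) = mex{} = 0
G(5) = mex{0} = 1
G(6) = mex{0} = 1
G(7) = mex{0,0} = 1
G(8) = mex{0,0} = 1
G(9) = mex{0,0} = 1
G(10) = mex{1,0} = 2
G(11) = mex{1,0} = 2
G(12) = mex{1,1} = 0
G(13) = mex{1,1} = 0
G(14) = mex{1,1} = 0
G(15) = mex{2,1} = 0
G(16) = mex{2,1} = 0
G(17) = mex{0,2} = 1
G(18) = mex{0,2} = 1
G(19) = mex{0,0} = 1
G(20) = mex{0,0} = 1
G(21) = mex{0,0} = 1
G(22) = mex{1,0} = 2
G(23) = mex{1,0} = 2
G_B(23) = 2.
Combined Grundy value = 1 ⊕ 2 = 3.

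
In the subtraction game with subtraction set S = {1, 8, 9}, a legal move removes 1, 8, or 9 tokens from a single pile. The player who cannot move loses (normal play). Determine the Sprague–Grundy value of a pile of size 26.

2

G(0) = 0
G(1) = mex{0} = 1
G(2) = mex{1} = 0
G(3) = mex{0} = 1
G(4) = mex{1} = 0
G(5) = mex{0} = 1
G(6) = mex{1} = 0
G(7) = mex{0} = 1
G(8) = mex{1,0} = 2
G(9) = mex{2,1,0} = 3
G(10) = mex{3,0,1} = 2
G(11) = mex{2,1,0} = 3
G(12) = mex{3,0,1} = 2
G(13) = mex{2,1,0} = 3
G(14) = mex{3,0,1} = 2
G(15) = mex{2,1,0} = 3
G(16) = mex{3,2,1} = 0
G(17) = mex{0,3,2} = 1
G(18) = mex{1,2,3} = 0
G(19) = mex{0,3,2} = 1
G(20) = mex{1,2,3} = 0
G(21) = mex{0,3,2} = 1
G(22) = mex{1,2,3} = 0
G(23) = mex{0,3,2} = 1
G(24) = mex{1,0,3} = 2
G(25) = mex{2,1,0} = 3
G(26) = mex{3,0,1} = 2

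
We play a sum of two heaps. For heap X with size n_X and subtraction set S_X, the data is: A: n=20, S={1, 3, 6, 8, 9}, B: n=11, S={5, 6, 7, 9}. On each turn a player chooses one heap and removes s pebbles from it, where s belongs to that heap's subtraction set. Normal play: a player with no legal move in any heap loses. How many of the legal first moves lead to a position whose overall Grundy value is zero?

0

Heap A, S = {1, 3, 6, 8, 9}:
n :  0  1  2  3  4  5  6  7  8  9 10 11 12 13 14 15 16 17 18 19 20
G :  0  1  0  1  0  1  2  3  2  3  2  3  4  5  0  1  0  1  0  1  2
G_A(20) = 2.
Heap B, S = {5, 6, 7, 9}:
G(0) = 0
G(1) = mex{} = 0
G(2) = mex{} = 0
G(3) = mex{} = 0
G(4) = mex{} = 0
G(5) = mex{0} = 1
G(6) = mex{0,0} = 1
G(7) = mex{0,0,0} = 1
G(8) = mex{0,0,0} = 1
G(9) = mex{0,0,0,0} = 1
G(10) = mex{1,0,0,0} = 2
G(11) = mex{1,1,0,0} = 2
G_B(11) = 2.
Combined Grundy value = 2 ⊕ 2 = 0.
A winning move leaves total XOR = 0, i.e. changes one component's Grundy value g to g ⊕ X where X is the current total.
Heap A: target g' = 2⊕0 = 2, but every legal move changes the Grundy value (mex property), so 0 moves.
Heap B: target g' = 2⊕0 = 2, but every legal move changes the Grundy value (mex property), so 0 moves.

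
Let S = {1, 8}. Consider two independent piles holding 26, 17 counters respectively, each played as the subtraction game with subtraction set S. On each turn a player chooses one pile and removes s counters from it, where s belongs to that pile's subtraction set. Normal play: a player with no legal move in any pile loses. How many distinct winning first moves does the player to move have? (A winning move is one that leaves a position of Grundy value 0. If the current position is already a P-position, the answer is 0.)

All piles use S = {1, 8}:
G(0) = 0
G(1) = mex{0} = 1
G(2) = mex{1} = 0
G(3) = mex{0} = 1
G(4) = mex{1} = 0
G(5) = mex{0} = 1
G(6) = mex{1} = 0
G(7) = mex{0} = 1
G(8) = mex{1,0} = 2
G(9) = mex{2,1} = 0
G(10) = mex{0,0} = 1
G(11) = mex{1,1} = 0
G(12) = mex{0,0} = 1
G(13) = mex{1,1} = 0
G(14) = mex{0,0} = 1
G(15) = mex{1,1} = 0
G(16) = mex{0,2} = 1
G(17) = mex{1,0} = 2
G(18) = mex{2,1} = 0
G(19) = mex{0,0} = 1
G(20) = mex{1,1} = 0
G(21) = mex{0,0} = 1
G(22) = mex{1,1} = 0
G(23) = mex{0,0} = 1
G(24) = mex{1,1} = 0
G(25) = mex{0,2} = 1
G(26) = mex{1,0} = 2
Pile A: G(26) = 2.
Pile B: G(17) = 2.
Combined Grundy value = 2 ⊕ 2 = 0.
A winning move leaves total XOR = 0, i.e. changes one component's Grundy value g to g ⊕ X where X is the current total.
Pile A: target g' = 2⊕0 = 2, but every legal move changes the Grundy value (mex property), so 0 moves.
Pile B: target g' = 2⊕0 = 2, but every legal move changes the Grundy value (mex property), so 0 moves.

0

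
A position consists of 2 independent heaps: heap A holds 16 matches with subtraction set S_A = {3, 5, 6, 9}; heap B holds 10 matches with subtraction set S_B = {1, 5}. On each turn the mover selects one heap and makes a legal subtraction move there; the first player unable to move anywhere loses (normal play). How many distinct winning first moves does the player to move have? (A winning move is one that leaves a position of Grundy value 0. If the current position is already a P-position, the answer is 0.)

Heap A, S = {3, 5, 6, 9}:
G(0) = 0
G(1) = mex{} = 0
G(2) = mex{} = 0
G(3) = mex{0} = 1
G(4) = mex{0} = 1
G(5) = mex{0,0} = 1
G(6) = mex{1,0,0} = 2
G(7) = mex{1,0,0} = 2
G(8) = mex{1,1,0} = 2
G(9) = mex{2,1,1,0} = 3
G(10) = mex{2,1,1,0} = 3
G(11) = mex{2,2,1,0} = 3
G(12) = mex{3,2,2,1} = 0
G(13) = mex{3,2,2,1} = 0
G(14) = mex{3,3,2,1} = 0
G(15) = mex{0,3,3,2} = 1
G(16) = mex{0,3,3,2} = 1
G_A(16) = 1.
Heap B, S = {1, 5}:
n :  0  1  2  3  4  5  6  7  8  9 10
G :  0  1  0  1  0  1  0  1  0  1  0
G_B(10) = 0.
Combined Grundy value = 1 ⊕ 0 = 1.
A winning move leaves total XOR = 0, i.e. changes one component's Grundy value g to g ⊕ X where X is the current total.
Heap A: need g' = 1⊕1 = 0. Options: 16−3→G=0, 16−5→G=3, 16−6→G=3, 16−9→G=2. Hits: 1.
Heap B: need g' = 0⊕1 = 1. Options: 10−1→G=1, 10−5→G=1. Hits: 2.

3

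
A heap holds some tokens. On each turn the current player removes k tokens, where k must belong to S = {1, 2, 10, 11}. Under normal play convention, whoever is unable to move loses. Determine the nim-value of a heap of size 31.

1

G(0) = 0
G(1) = mex{0} = 1
G(2) = mex{1,0} = 2
G(3) = mex{2,1} = 0
G(4) = mex{0,2} = 1
G(5) = mex{1,0} = 2
G(6) = mex{2,1} = 0
G(7) = mex{0,2} = 1
G(8) = mex{1,0} = 2
G(9) = mex{2,1} = 0
G(10) = mex{0,2,0} = 1
G(11) = mex{1,0,1,0} = 2
G(12) = mex{2,1,2,1} = 0
G(13) = mex{0,2,0,2} = 1
G(14) = mex{1,0,1,0} = 2
G(15) = mex{2,1,2,1} = 0
G(16) = mex{0,2,0,2} = 1
G(17) = mex{1,0,1,0} = 2
G(18) = mex{2,1,2,1} = 0
G(19) = mex{0,2,0,2} = 1
G(20) = mex{1,0,1,0} = 2
G(21) = mex{2,1,2,1} = 0
G(22) = mex{0,2,0,2} = 1
G(23) = mex{1,0,1,0} = 2
G(24) = mex{2,1,2,1} = 0
G(25) = mex{0,2,0,2} = 1
G(26) = mex{1,0,1,0} = 2
G(27) = mex{2,1,2,1} = 0
G(28) = mex{0,2,0,2} = 1
G(29) = mex{1,0,1,0} = 2
G(30) = mex{2,1,2,1} = 0
G(31) = mex{0,2,0,2} = 1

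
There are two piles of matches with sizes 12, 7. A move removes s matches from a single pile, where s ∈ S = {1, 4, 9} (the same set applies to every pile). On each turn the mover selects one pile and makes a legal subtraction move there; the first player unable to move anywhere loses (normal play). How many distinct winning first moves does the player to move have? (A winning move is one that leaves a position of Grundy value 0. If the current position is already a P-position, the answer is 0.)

All piles use S = {1, 4, 9}:
n :  0  1  2  3  4  5  6  7  8  9 10 11 12
G :  0  1  0  1  2  0  1  0  1  2  0  1  0
Pile A: G(12) = 0.
Pile B: G(7) = 0.
Combined Grundy value = 0 ⊕ 0 = 0.
A winning move leaves total XOR = 0, i.e. changes one component's Grundy value g to g ⊕ X where X is the current total.
Pile A: target g' = 0⊕0 = 0, but every legal move changes the Grundy value (mex property), so 0 moves.
Pile B: target g' = 0⊕0 = 0, but every legal move changes the Grundy value (mex property), so 0 moves.

0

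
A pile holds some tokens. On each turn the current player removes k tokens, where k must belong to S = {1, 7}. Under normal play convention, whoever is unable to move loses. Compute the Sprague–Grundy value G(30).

n :  0  1  2  3  4  5  6  7  8  9 10 11 12 13 14 15 16 17 18 19 20 21 22 23 24 25 26 27 28 29 30
G :  0  1  0  1  0  1  0  1  0  1  0  1  0  1  0  1  0  1  0  1  0  1  0  1  0  1  0  1  0  1  0

0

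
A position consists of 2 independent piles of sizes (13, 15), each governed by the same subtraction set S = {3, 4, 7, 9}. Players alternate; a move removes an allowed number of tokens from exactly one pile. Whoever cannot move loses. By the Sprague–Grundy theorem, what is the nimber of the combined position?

All piles use S = {3, 4, 7, 9}:
G(0) = 0
G(1) = mex{} = 0
G(2) = mex{} = 0
G(3) = mex{0} = 1
G(4) = mex{0,0} = 1
G(5) = mex{0,0} = 1
G(6) = mex{1,0} = 2
G(7) = mex{1,1,0} = 2
G(8) = mex{1,1,0} = 2
G(9) = mex{2,1,0,0} = 3
G(10) = mex{2,2,1,0} = 3
G(11) = mex{2,2,1,0} = 3
G(12) = mex{3,2,1,1} = 0
G(13) = mex{3,3,2,1} = 0
G(14) = mex{3,3,2,1} = 0
G(15) = mex{0,3,2,2} = 1
Pile A: G(13) = 0.
Pile B: G(15) = 1.
Combined Grundy value = 0 ⊕ 1 = 1.

1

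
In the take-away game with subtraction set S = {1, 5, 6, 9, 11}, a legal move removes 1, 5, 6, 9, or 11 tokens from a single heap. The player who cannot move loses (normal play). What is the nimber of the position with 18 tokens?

n :  0  1  2  3  4  5  6  7  8  9 10 11 12 13 14 15 16 17 18
G :  0  1  0  1  0  1  2  3  2  3  2  3  0  1  0  1  0  1  2

2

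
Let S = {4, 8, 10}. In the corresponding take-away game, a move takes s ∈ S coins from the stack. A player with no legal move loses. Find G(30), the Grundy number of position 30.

0

n :  0  1  2  3  4  5  6  7  8  9 10 11 12 13 14 15 16 17 18 19 20 21 22 23 24 25 26 27 28 29 30
G :  0  0  0  0  1  1  1  1  2  2  2  2  3  3  0  0  0  0  1  1  1  1  2  2  2  2  3  3  0  0  0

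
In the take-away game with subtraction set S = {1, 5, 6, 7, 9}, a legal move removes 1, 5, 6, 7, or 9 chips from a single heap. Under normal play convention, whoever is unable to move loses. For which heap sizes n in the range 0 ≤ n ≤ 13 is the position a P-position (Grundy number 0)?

G(0) = 0
G(1) = mex{0} = 1
G(2) = mex{1} = 0
G(3) = mex{0} = 1
G(4) = mex{1} = 0
G(5) = mex{0,0} = 1
G(6) = mex{1,1,0} = 2
G(7) = mex{2,0,1,0} = 3
G(8) = mex{3,1,0,1} = 2
G(9) = mex{2,0,1,0,0} = 3
G(10) = mex{3,1,0,1,1} = 2
G(11) = mex{2,2,1,0,0} = 3
G(12) = mex{3,3,2,1,1} = 0
G(13) = mex{0,2,3,2,0} = 1
P-positions are exactly the n with G(n) = 0.

0, 2, 4, 12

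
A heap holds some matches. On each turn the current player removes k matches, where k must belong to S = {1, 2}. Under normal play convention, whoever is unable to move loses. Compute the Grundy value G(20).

G(0) = 0
G(1) = mex{0} = 1
G(2) = mex{1,0} = 2
G(3) = mex{2,1} = 0
G(4) = mex{0,2} = 1
G(5) = mex{1,0} = 2
G(6) = mex{2,1} = 0
G(7) = mex{0,2} = 1
G(8) = mex{1,0} = 2
G(9) = mex{2,1} = 0
G(10) = mex{0,2} = 1
G(11) = mex{1,0} = 2
G(12) = mex{2,1} = 0
G(13) = mex{0,2} = 1
G(14) = mex{1,0} = 2
G(15) = mex{2,1} = 0
G(16) = mex{0,2} = 1
G(17) = mex{1,0} = 2
G(18) = mex{2,1} = 0
G(19) = mex{0,2} = 1
G(20) = mex{1,0} = 2

2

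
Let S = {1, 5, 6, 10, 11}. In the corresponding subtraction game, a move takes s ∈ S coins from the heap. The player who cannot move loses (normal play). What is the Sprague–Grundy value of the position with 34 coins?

G(0) = 0
G(1) = mex{0} = 1
G(2) = mex{1} = 0
G(3) = mex{0} = 1
G(4) = mex{1} = 0
G(5) = mex{0,0} = 1
G(6) = mex{1,1,0} = 2
G(7) = mex{2,0,1} = 3
G(8) = mex{3,1,0} = 2
G(9) = mex{2,0,1} = 3
G(10) = mex{3,1,0,0} = 2
G(11) = mex{2,2,1,1,0} = 3
G(12) = mex{3,3,2,0,1} = 4
G(13) = mex{4,2,3,1,0} = 5
G(14) = mex{5,3,2,0,1} = 4
G(15) = mex{4,2,3,1,0} = 5
G(16) = mex{5,3,2,2,1} = 0
G(17) = mex{0,4,3,3,2} = 1
G(18) = mex{1,5,4,2,3} = 0
G(19) = mex{0,4,5,3,2} = 1
G(20) = mex{1,5,4,2,3} = 0
G(21) = mex{0,0,5,3,2} = 1
G(22) = mex{1,1,0,4,3} = 2
G(23) = mex{2,0,1,5,4} = 3
G(24) = mex{3,1,0,4,5} = 2
G(25) = mex{2,0,1,5,4} = 3
G(26) = mex{3,1,0,0,5} = 2
G(27) = mex{2,2,1,1,0} = 3
G(28) = mex{3,3,2,0,1} = 4
G(29) = mex{4,2,3,1,0} = 5
G(30) = mex{5,3,2,0,1} = 4
G(31) = mex{4,2,3,1,0} = 5
G(32) = mex{5,3,2,2,1} = 0
G(33) = mex{0,4,3,3,2} = 1
G(34) = mex{1,5,4,2,3} = 0

0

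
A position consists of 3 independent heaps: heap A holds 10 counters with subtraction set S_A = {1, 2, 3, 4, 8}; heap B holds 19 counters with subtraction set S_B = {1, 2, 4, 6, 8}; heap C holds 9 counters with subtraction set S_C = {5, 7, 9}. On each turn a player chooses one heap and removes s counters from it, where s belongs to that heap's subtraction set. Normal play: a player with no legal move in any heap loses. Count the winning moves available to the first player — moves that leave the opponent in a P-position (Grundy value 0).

3

Heap A, S = {1, 2, 3, 4, 8}:
n :  0  1  2  3  4  5  6  7  8  9 10
G :  0  1  2  3  4  0  1  2  3  4  0
G_A(10) = 0.
Heap B, S = {1, 2, 4, 6, 8}:
n :  0  1  2  3  4  5  6  7  8  9 10 11 12 13 14 15 16 17 18 19
G :  0  1  2  0  1  2  3  4  5  3  0  1  2  0  1  2  3  4  5  3
G_B(19) = 3.
Heap C, S = {5, 7, 9}:
G(0) = 0
G(1) = mex{} = 0
G(2) = mex{} = 0
G(3) = mex{} = 0
G(4) = mex{} = 0
G(5) = mex{0} = 1
G(6) = mex{0} = 1
G(7) = mex{0,0} = 1
G(8) = mex{0,0} = 1
G(9) = mex{0,0,0} = 1
G_C(9) = 1.
Combined Grundy value = 0 ⊕ 3 ⊕ 1 = 2.
A winning move leaves total XOR = 0, i.e. changes one component's Grundy value g to g ⊕ X where X is the current total.
Heap A: need g' = 0⊕2 = 2. Options: 10−1→G=4, 10−2→G=3, 10−3→G=2, 10−4→G=1, 10−8→G=2. Hits: 2.
Heap B: need g' = 3⊕2 = 1. Options: 19−1→G=5, 19−2→G=4, 19−4→G=2, 19−6→G=0, 19−8→G=1. Hits: 1.
Heap C: need g' = 1⊕2 = 3. Options: 9−5→G=0, 9−7→G=0, 9−9→G=0. Hits: 0.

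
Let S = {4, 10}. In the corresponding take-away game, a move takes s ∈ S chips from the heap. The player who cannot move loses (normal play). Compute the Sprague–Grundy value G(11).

n :  0  1  2  3  4  5  6  7  8  9 10 11
G :  0  0  0  0  1  1  1  1  0  0  2  2

2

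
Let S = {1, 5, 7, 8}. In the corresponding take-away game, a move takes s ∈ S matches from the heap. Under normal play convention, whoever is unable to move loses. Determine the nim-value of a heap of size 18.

1

n :  0  1  2  3  4  5  6  7  8  9 10 11 12 13 14 15 16 17 18
G :  0  1  0  1  0  1  0  1  2  3  2  3  2  3  2  0  1  0  1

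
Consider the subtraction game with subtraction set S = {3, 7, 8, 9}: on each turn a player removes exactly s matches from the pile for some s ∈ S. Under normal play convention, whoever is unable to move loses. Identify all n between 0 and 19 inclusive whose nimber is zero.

0, 1, 2, 6, 12, 16, 17, 18

n :  0  1  2  3  4  5  6  7  8  9 10 11 12 13 14 15 16 17 18 19
G :  0  0  0  1  1  1  0  2  2  1  3  3  0  2  4  1  0  0  0  1
P-positions are exactly the n with G(n) = 0.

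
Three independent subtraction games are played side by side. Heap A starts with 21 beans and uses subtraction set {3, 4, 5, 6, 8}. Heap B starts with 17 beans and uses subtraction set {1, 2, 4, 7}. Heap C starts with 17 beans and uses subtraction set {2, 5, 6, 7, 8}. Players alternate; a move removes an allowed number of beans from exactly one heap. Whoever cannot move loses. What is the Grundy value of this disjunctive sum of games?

1

Heap A, S = {3, 4, 5, 6, 8}:
n :  0  1  2  3  4  5  6  7  8  9 10 11 12 13 14 15 16 17 18 19 20 21
G :  0  0  0  1  1  1  2  2  2  3  3  0  0  0  1  1  1  2  2  2  3  3
G_A(21) = 3.
Heap B, S = {1, 2, 4, 7}:
G(0) = 0
G(1) = mex{0} = 1
G(2) = mex{1,0} = 2
G(3) = mex{2,1} = 0
G(4) = mex{0,2,0} = 1
G(5) = mex{1,0,1} = 2
G(6) = mex{2,1,2} = 0
G(7) = mex{0,2,0,0} = 1
G(8) = mex{1,0,1,1} = 2
G(9) = mex{2,1,2,2} = 0
G(10) = mex{0,2,0,0} = 1
G(11) = mex{1,0,1,1} = 2
G(12) = mex{2,1,2,2} = 0
G(13) = mex{0,2,0,0} = 1
G(14) = mex{1,0,1,1} = 2
G(15) = mex{2,1,2,2} = 0
G(16) = mex{0,2,0,0} = 1
G(17) = mex{1,0,1,1} = 2
G_B(17) = 2.
Heap C, S = {2, 5, 6, 7, 8}:
G(0) = 0
G(1) = mex{} = 0
G(2) = mex{0} = 1
G(3) = mex{0} = 1
G(4) = mex{1} = 0
G(5) = mex{1,0} = 2
G(6) = mex{0,0,0} = 1
G(7) = mex{2,1,0,0} = 3
G(8) = mex{1,1,1,0,0} = 2
G(9) = mex{3,0,1,1,0} = 2
G(10) = mex{2,2,0,1,1} = 3
G(11) = mex{2,1,2,0,1} = 3
G(12) = mex{3,3,1,2,0} = 4
G(13) = mex{3,2,3,1,2} = 0
G(14) = mex{4,2,2,3,1} = 0
G(15) = mex{0,3,2,2,3} = 1
G(16) = mex{0,3,3,2,2} = 1
G(17) = mex{1,4,3,3,2} = 0
G_C(17) = 0.
Combined Grundy value = 3 ⊕ 2 ⊕ 0 = 1.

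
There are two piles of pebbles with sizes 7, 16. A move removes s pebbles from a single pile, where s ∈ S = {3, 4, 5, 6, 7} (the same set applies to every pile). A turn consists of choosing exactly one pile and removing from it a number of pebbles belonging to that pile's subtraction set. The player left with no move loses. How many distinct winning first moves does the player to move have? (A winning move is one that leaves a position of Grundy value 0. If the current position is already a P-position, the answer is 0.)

0

All piles use S = {3, 4, 5, 6, 7}:
n :  0  1  2  3  4  5  6  7  8  9 10 11 12 13 14 15 16
G :  0  0  0  1  1  1  2  2  2  3  0  0  0  1  1  1  2
Pile A: G(7) = 2.
Pile B: G(16) = 2.
Combined Grundy value = 2 ⊕ 2 = 0.
A winning move leaves total XOR = 0, i.e. changes one component's Grundy value g to g ⊕ X where X is the current total.
Pile A: target g' = 2⊕0 = 2, but every legal move changes the Grundy value (mex property), so 0 moves.
Pile B: target g' = 2⊕0 = 2, but every legal move changes the Grundy value (mex property), so 0 moves.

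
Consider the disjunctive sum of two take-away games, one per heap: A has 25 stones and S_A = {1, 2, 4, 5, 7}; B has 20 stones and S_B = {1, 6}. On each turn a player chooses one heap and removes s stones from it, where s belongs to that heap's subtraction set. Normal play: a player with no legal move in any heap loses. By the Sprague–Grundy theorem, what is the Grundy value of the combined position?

3

Heap A, S = {1, 2, 4, 5, 7}:
G(0) = 0
G(1) = mex{0} = 1
G(2) = mex{1,0} = 2
G(3) = mex{2,1} = 0
G(4) = mex{0,2,0} = 1
G(5) = mex{1,0,1,0} = 2
G(6) = mex{2,1,2,1} = 0
G(7) = mex{0,2,0,2,0} = 1
G(8) = mex{1,0,1,0,1} = 2
G(9) = mex{2,1,2,1,2} = 0
G(10) = mex{0,2,0,2,0} = 1
G(11) = mex{1,0,1,0,1} = 2
G(12) = mex{2,1,2,1,2} = 0
G(13) = mex{0,2,0,2,0} = 1
G(14) = mex{1,0,1,0,1} = 2
G(15) = mex{2,1,2,1,2} = 0
G(16) = mex{0,2,0,2,0} = 1
G(17) = mex{1,0,1,0,1} = 2
G(18) = mex{2,1,2,1,2} = 0
G(19) = mex{0,2,0,2,0} = 1
G(20) = mex{1,0,1,0,1} = 2
G(21) = mex{2,1,2,1,2} = 0
G(22) = mex{0,2,0,2,0} = 1
G(23) = mex{1,0,1,0,1} = 2
G(24) = mex{2,1,2,1,2} = 0
G(25) = mex{0,2,0,2,0} = 1
G_A(25) = 1.
Heap B, S = {1, 6}:
G(0) = 0
G(1) = mex{0} = 1
G(2) = mex{1} = 0
G(3) = mex{0} = 1
G(4) = mex{1} = 0
G(5) = mex{0} = 1
G(6) = mex{1,0} = 2
G(7) = mex{2,1} = 0
G(8) = mex{0,0} = 1
G(9) = mex{1,1} = 0
G(10) = mex{0,0} = 1
G(11) = mex{1,1} = 0
G(12) = mex{0,2} = 1
G(13) = mex{1,0} = 2
G(14) = mex{2,1} = 0
G(15) = mex{0,0} = 1
G(16) = mex{1,1} = 0
G(17) = mex{0,0} = 1
G(18) = mex{1,1} = 0
G(19) = mex{0,2} = 1
G(20) = mex{1,0} = 2
G_B(20) = 2.
Combined Grundy value = 1 ⊕ 2 = 3.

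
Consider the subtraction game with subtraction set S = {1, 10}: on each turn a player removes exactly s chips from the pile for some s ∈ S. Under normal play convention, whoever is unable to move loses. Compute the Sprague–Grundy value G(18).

1

n :  0  1  2  3  4  5  6  7  8  9 10 11 12 13 14 15 16 17 18
G :  0  1  0  1  0  1  0  1  0  1  2  0  1  0  1  0  1  0  1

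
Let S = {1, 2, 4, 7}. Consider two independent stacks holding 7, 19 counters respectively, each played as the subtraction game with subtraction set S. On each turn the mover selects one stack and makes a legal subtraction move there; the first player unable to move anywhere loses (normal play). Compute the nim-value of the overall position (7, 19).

All stacks use S = {1, 2, 4, 7}:
G(0) = 0
G(1) = mex{0} = 1
G(2) = mex{1,0} = 2
G(3) = mex{2,1} = 0
G(4) = mex{0,2,0} = 1
G(5) = mex{1,0,1} = 2
G(6) = mex{2,1,2} = 0
G(7) = mex{0,2,0,0} = 1
G(8) = mex{1,0,1,1} = 2
G(9) = mex{2,1,2,2} = 0
G(10) = mex{0,2,0,0} = 1
G(11) = mex{1,0,1,1} = 2
G(12) = mex{2,1,2,2} = 0
G(13) = mex{0,2,0,0} = 1
G(14) = mex{1,0,1,1} = 2
G(15) = mex{2,1,2,2} = 0
G(16) = mex{0,2,0,0} = 1
G(17) = mex{1,0,1,1} = 2
G(18) = mex{2,1,2,2} = 0
G(19) = mex{0,2,0,0} = 1
Stack A: G(7) = 1.
Stack B: G(19) = 1.
Combined Grundy value = 1 ⊕ 1 = 0.

0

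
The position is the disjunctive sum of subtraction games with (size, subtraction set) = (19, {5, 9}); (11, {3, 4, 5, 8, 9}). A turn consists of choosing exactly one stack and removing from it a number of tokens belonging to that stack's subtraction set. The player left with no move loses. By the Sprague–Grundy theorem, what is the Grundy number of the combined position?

2

Stack A, S = {5, 9}:
n :  0  1  2  3  4  5  6  7  8  9 10 11 12 13 14 15 16 17 18 19
G :  0  0  0  0  0  1  1  1  1  1  2  2  2  2  0  0  0  0  0  1
G_A(19) = 1.
Stack B, S = {3, 4, 5, 8, 9}:
G(0) = 0
G(1) = mex{} = 0
G(2) = mex{} = 0
G(3) = mex{0} = 1
G(4) = mex{0,0} = 1
G(5) = mex{0,0,0} = 1
G(6) = mex{1,0,0} = 2
G(7) = mex{1,1,0} = 2
G(8) = mex{1,1,1,0} = 2
G(9) = mex{2,1,1,0,0} = 3
G(10) = mex{2,2,1,0,0} = 3
G(11) = mex{2,2,2,1,0} = 3
G_B(11) = 3.
Combined Grundy value = 1 ⊕ 3 = 2.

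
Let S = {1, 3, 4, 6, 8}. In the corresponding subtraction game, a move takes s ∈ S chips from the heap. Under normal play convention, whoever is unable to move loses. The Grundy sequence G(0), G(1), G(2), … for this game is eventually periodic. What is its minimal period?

7

G(0) = 0
G(1) = mex{0} = 1
G(2) = mex{1} = 0
G(3) = mex{0,0} = 1
G(4) = mex{1,1,0} = 2
G(5) = mex{2,0,1} = 3
G(6) = mex{3,1,0,0} = 2
G(7) = mex{2,2,1,1} = 0
G(8) = mex{0,3,2,0,0} = 1
G(9) = mex{1,2,3,1,1} = 0
G(10) = mex{0,0,2,2,0} = 1
G(11) = mex{1,1,0,3,1} = 2
G(12) = mex{2,0,1,2,2} = 3
G(13) = mex{3,1,0,0,3} = 2
G(14) = mex{2,2,1,1,2} = 0
G(15) = mex{0,3,2,0,0} = 1
G(16) = mex{1,2,3,1,1} = 0
G(n+7) = G(n) holds for n = 0,…,7 (a full window of length max(S) = 8), so the sequence is purely periodic with period 7.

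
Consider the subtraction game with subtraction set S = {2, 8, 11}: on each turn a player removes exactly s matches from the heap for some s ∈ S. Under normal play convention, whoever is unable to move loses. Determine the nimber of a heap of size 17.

0

G(0) = 0
G(1) = mex{} = 0
G(2) = mex{0} = 1
G(3) = mex{0} = 1
G(4) = mex{1} = 0
G(5) = mex{1} = 0
G(6) = mex{0} = 1
G(7) = mex{0} = 1
G(8) = mex{1,0} = 2
G(9) = mex{1,0} = 2
G(10) = mex{2,1} = 0
G(11) = mex{2,1,0} = 3
G(12) = mex{0,0,0} = 1
G(13) = mex{3,0,1} = 2
G(14) = mex{1,1,1} = 0
G(15) = mex{2,1,0} = 3
G(16) = mex{0,2,0} = 1
G(17) = mex{3,2,1} = 0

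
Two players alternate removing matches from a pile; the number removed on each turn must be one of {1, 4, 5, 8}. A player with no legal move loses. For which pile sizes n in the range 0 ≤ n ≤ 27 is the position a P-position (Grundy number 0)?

0, 2, 9, 11, 18, 20, 27

n :  0  1  2  3  4  5  6  7  8  9 10 11 12 13 14 15 16 17 18 19 20 21 22 23 24 25 26 27
G :  0  1  0  1  2  3  2  3  4  0  1  0  1  2  3  2  3  4  0  1  0  1  2  3  2  3  4  0
P-positions are exactly the n with G(n) = 0.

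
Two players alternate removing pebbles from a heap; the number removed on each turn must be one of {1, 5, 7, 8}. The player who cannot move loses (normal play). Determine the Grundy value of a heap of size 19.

0

G(0) = 0
G(1) = mex{0} = 1
G(2) = mex{1} = 0
G(3) = mex{0} = 1
G(4) = mex{1} = 0
G(5) = mex{0,0} = 1
G(6) = mex{1,1} = 0
G(7) = mex{0,0,0} = 1
G(8) = mex{1,1,1,0} = 2
G(9) = mex{2,0,0,1} = 3
G(10) = mex{3,1,1,0} = 2
G(11) = mex{2,0,0,1} = 3
G(12) = mex{3,1,1,0} = 2
G(13) = mex{2,2,0,1} = 3
G(14) = mex{3,3,1,0} = 2
G(15) = mex{2,2,2,1} = 0
G(16) = mex{0,3,3,2} = 1
G(17) = mex{1,2,2,3} = 0
G(18) = mex{0,3,3,2} = 1
G(19) = mex{1,2,2,3} = 0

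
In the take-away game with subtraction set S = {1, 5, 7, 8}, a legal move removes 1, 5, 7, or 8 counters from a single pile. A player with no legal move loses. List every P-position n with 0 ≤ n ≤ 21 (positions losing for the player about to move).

0, 2, 4, 6, 15, 17, 19, 21

G(0) = 0
G(1) = mex{0} = 1
G(2) = mex{1} = 0
G(3) = mex{0} = 1
G(4) = mex{1} = 0
G(5) = mex{0,0} = 1
G(6) = mex{1,1} = 0
G(7) = mex{0,0,0} = 1
G(8) = mex{1,1,1,0} = 2
G(9) = mex{2,0,0,1} = 3
G(10) = mex{3,1,1,0} = 2
G(11) = mex{2,0,0,1} = 3
G(12) = mex{3,1,1,0} = 2
G(13) = mex{2,2,0,1} = 3
G(14) = mex{3,3,1,0} = 2
G(15) = mex{2,2,2,1} = 0
G(16) = mex{0,3,3,2} = 1
G(17) = mex{1,2,2,3} = 0
G(18) = mex{0,3,3,2} = 1
G(19) = mex{1,2,2,3} = 0
G(20) = mex{0,0,3,2} = 1
G(21) = mex{1,1,2,3} = 0
P-positions are exactly the n with G(n) = 0.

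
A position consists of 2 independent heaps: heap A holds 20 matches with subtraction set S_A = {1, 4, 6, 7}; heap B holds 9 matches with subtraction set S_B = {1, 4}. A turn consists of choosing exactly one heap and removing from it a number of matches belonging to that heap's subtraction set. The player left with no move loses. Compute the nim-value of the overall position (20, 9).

0

Heap A, S = {1, 4, 6, 7}:
n :  0  1  2  3  4  5  6  7  8  9 10 11 12 13 14 15 16 17 18 19 20
G :  0  1  0  1  2  0  1  2  3  2  0  1  2  0  1  0  1  2  0  1  2
G_A(20) = 2.
Heap B, S = {1, 4}:
n : 0 1 2 3 4 5 6 7 8 9
G : 0 1 0 1 2 0 1 0 1 2
G_B(9) = 2.
Combined Grundy value = 2 ⊕ 2 = 0.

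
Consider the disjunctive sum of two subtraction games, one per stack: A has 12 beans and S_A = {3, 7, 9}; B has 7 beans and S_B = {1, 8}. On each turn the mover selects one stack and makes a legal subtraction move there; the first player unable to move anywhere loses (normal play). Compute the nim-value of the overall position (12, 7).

1

Stack A, S = {3, 7, 9}:
G(0) = 0
G(1) = mex{} = 0
G(2) = mex{} = 0
G(3) = mex{0} = 1
G(4) = mex{0} = 1
G(5) = mex{0} = 1
G(6) = mex{1} = 0
G(7) = mex{1,0} = 2
G(8) = mex{1,0} = 2
G(9) = mex{0,0,0} = 1
G(10) = mex{2,1,0} = 3
G(11) = mex{2,1,0} = 3
G(12) = mex{1,1,1} = 0
G_A(12) = 0.
Stack B, S = {1, 8}:
n : 0 1 2 3 4 5 6 7
G : 0 1 0 1 0 1 0 1
G_B(7) = 1.
Combined Grundy value = 0 ⊕ 1 = 1.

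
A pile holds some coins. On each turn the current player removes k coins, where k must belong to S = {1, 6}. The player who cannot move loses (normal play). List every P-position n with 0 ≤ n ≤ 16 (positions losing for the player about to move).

n :  0  1  2  3  4  5  6  7  8  9 10 11 12 13 14 15 16
G :  0  1  0  1  0  1  2  0  1  0  1  0  1  2  0  1  0
P-positions are exactly the n with G(n) = 0.

0, 2, 4, 7, 9, 11, 14, 16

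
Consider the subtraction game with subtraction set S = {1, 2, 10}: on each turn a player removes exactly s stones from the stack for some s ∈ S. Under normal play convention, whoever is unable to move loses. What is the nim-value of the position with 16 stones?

1

n :  0  1  2  3  4  5  6  7  8  9 10 11 12 13 14 15 16
G :  0  1  2  0  1  2  0  1  2  0  1  2  0  1  2  0  1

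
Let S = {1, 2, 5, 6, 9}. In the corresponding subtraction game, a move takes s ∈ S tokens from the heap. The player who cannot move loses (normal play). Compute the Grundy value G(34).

3

n :  0  1  2  3  4  5  6  7  8  9 10 11 12 13 14 15 16 17 18 19 20 21 22 23 24 25 26 27 28 29 30 31 32 33 34
G :  0  1  2  0  1  2  3  0  1  2  0  1  2  3  0  1  2  0  1  2  3  0  1  2  0  1  2  3  0  1  2  0  1  2  3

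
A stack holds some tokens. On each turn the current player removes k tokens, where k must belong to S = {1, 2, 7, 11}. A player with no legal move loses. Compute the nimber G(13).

1

n :  0  1  2  3  4  5  6  7  8  9 10 11 12 13
G :  0  1  2  0  1  2  0  1  2  0  1  2  0  1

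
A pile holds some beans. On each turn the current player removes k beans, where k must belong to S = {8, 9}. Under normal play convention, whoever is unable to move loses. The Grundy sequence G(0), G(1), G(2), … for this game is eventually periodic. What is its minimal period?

17

G(0) = 0
G(1) = mex{} = 0
G(2) = mex{} = 0
G(3) = mex{} = 0
G(4) = mex{} = 0
G(5) = mex{} = 0
G(6) = mex{} = 0
G(7) = mex{} = 0
G(8) = mex{0} = 1
G(9) = mex{0,0} = 1
G(10) = mex{0,0} = 1
G(11) = mex{0,0} = 1
G(12) = mex{0,0} = 1
G(13) = mex{0,0} = 1
G(14) = mex{0,0} = 1
G(15) = mex{0,0} = 1
G(16) = mex{1,0} = 2
G(17) = mex{1,1} = 0
G(18) = mex{1,1} = 0
G(19) = mex{1,1} = 0
G(20) = mex{1,1} = 0
G(21) = mex{1,1} = 0
G(22) = mex{1,1} = 0
G(23) = mex{1,1} = 0
G(24) = mex{2,1} = 0
G(25) = mex{0,2} = 1
G(26) = mex{0,0} = 1
G(27) = mex{0,0} = 1
G(28) = mex{0,0} = 1
G(29) = mex{0,0} = 1
G(30) = mex{0,0} = 1
G(31) = mex{0,0} = 1
G(32) = mex{0,0} = 1
G(33) = mex{1,0} = 2
G(34) = mex{1,1} = 0
G(35) = mex{1,1} = 0
G(n+17) = G(n) holds for n = 0,…,8 (a full window of length max(S) = 9), so the sequence is purely periodic with period 17.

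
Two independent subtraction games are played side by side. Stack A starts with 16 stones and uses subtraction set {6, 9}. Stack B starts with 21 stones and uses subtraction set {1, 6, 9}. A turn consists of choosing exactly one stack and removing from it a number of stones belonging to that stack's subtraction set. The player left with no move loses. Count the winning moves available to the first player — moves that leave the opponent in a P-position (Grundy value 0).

1

Stack A, S = {6, 9}:
G(0) = 0
G(1) = mex{} = 0
G(2) = mex{} = 0
G(3) = mex{} = 0
G(4) = mex{} = 0
G(5) = mex{} = 0
G(6) = mex{0} = 1
G(7) = mex{0} = 1
G(8) = mex{0} = 1
G(9) = mex{0,0} = 1
G(10) = mex{0,0} = 1
G(11) = mex{0,0} = 1
G(12) = mex{1,0} = 2
G(13) = mex{1,0} = 2
G(14) = mex{1,0} = 2
G(15) = mex{1,1} = 0
G(16) = mex{1,1} = 0
G_A(16) = 0.
Stack B, S = {1, 6, 9}:
G(0) = 0
G(1) = mex{0} = 1
G(2) = mex{1} = 0
G(3) = mex{0} = 1
G(4) = mex{1} = 0
G(5) = mex{0} = 1
G(6) = mex{1,0} = 2
G(7) = mex{2,1} = 0
G(8) = mex{0,0} = 1
G(9) = mex{1,1,0} = 2
G(10) = mex{2,0,1} = 3
G(11) = mex{3,1,0} = 2
G(12) = mex{2,2,1} = 0
G(13) = mex{0,0,0} = 1
G(14) = mex{1,1,1} = 0
G(15) = mex{0,2,2} = 1
G(16) = mex{1,3,0} = 2
G(17) = mex{2,2,1} = 0
G(18) = mex{0,0,2} = 1
G(19) = mex{1,1,3} = 0
G(20) = mex{0,0,2} = 1
G(21) = mex{1,1,0} = 2
G_B(21) = 2.
Combined Grundy value = 0 ⊕ 2 = 2.
A winning move leaves total XOR = 0, i.e. changes one component's Grundy value g to g ⊕ X where X is the current total.
Stack A: need g' = 0⊕2 = 2. Options: 16−6→G=1, 16−9→G=1. Hits: 0.
Stack B: need g' = 2⊕2 = 0. Options: 21−1→G=1, 21−6→G=1, 21−9→G=0. Hits: 1.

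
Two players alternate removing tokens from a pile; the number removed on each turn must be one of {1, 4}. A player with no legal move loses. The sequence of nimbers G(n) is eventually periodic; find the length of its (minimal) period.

n :  0  1  2  3  4  5  6  7  8  9 10 11 12 13 14
G :  0  1  0  1  2  0  1  0  1  2  0  1  0  1  2
G(n+5) = G(n) holds for n = 0,…,3 (a full window of length max(S) = 4), so the sequence is purely periodic with period 5.

5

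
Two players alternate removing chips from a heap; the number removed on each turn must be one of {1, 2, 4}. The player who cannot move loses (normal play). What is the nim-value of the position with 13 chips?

1

G(0) = 0
G(1) = mex{0} = 1
G(2) = mex{1,0} = 2
G(3) = mex{2,1} = 0
G(4) = mex{0,2,0} = 1
G(5) = mex{1,0,1} = 2
G(6) = mex{2,1,2} = 0
G(7) = mex{0,2,0} = 1
G(8) = mex{1,0,1} = 2
G(9) = mex{2,1,2} = 0
G(10) = mex{0,2,0} = 1
G(11) = mex{1,0,1} = 2
G(12) = mex{2,1,2} = 0
G(13) = mex{0,2,0} = 1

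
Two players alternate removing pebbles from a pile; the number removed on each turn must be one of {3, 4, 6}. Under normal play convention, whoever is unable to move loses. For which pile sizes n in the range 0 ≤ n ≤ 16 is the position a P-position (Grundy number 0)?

n :  0  1  2  3  4  5  6  7  8  9 10 11 12 13 14 15 16
G :  0  0  0  1  1  1  2  2  2  0  0  0  1  1  1  2  2
P-positions are exactly the n with G(n) = 0.

0, 1, 2, 9, 10, 11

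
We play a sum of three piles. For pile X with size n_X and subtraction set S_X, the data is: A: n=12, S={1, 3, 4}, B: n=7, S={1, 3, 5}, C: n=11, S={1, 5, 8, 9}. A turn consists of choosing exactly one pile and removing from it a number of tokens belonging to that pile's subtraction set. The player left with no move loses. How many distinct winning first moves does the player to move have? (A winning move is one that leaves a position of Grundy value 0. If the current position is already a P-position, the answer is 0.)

Pile A, S = {1, 3, 4}:
G(0) = 0
G(1) = mex{0} = 1
G(2) = mex{1} = 0
G(3) = mex{0,0} = 1
G(4) = mex{1,1,0} = 2
G(5) = mex{2,0,1} = 3
G(6) = mex{3,1,0} = 2
G(7) = mex{2,2,1} = 0
G(8) = mex{0,3,2} = 1
G(9) = mex{1,2,3} = 0
G(10) = mex{0,0,2} = 1
G(11) = mex{1,1,0} = 2
G(12) = mex{2,0,1} = 3
G_A(12) = 3.
Pile B, S = {1, 3, 5}:
n : 0 1 2 3 4 5 6 7
G : 0 1 0 1 0 1 0 1
G_B(7) = 1.
Pile C, S = {1, 5, 8, 9}:
n :  0  1  2  3  4  5  6  7  8  9 10 11
G :  0  1  0  1  0  1  0  1  2  3  2  3
G_C(11) = 3.
Combined Grundy value = 3 ⊕ 1 ⊕ 3 = 1.
A winning move leaves total XOR = 0, i.e. changes one component's Grundy value g to g ⊕ X where X is the current total.
Pile A: need g' = 3⊕1 = 2. Options: 12−1→G=2, 12−3→G=0, 12−4→G=1. Hits: 1.
Pile B: need g' = 1⊕1 = 0. Options: 7−1→G=0, 7−3→G=0, 7−5→G=0. Hits: 3.
Pile C: need g' = 3⊕1 = 2. Options: 11−1→G=2, 11−5→G=0, 11−8→G=1, 11−9→G=0. Hits: 1.

5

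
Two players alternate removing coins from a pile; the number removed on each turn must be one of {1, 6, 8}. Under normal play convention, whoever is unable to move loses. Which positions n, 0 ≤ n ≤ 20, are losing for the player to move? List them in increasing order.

n :  0  1  2  3  4  5  6  7  8  9 10 11 12 13 14 15 16 17 18 19 20
G :  0  1  0  1  0  1  2  0  1  0  1  0  1  2  0  1  0  1  0  1  2
P-positions are exactly the n with G(n) = 0.

0, 2, 4, 7, 9, 11, 14, 16, 18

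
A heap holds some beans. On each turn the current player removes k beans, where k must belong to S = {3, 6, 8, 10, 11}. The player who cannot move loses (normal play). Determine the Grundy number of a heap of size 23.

n :  0  1  2  3  4  5  6  7  8  9 10 11 12 13 14 15 16 17 18 19 20 21 22 23
G :  0  0  0  1  1  1  2  2  2  3  3  3  4  4  0  0  0  1  1  1  2  2  2  3

3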